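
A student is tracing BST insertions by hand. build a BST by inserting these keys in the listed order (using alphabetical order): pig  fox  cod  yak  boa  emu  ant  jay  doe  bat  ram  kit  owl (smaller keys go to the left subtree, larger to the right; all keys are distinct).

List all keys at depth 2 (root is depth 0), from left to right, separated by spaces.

Resulting structure (node: left, right):
  pig: L=fox, R=yak
  fox: L=cod, R=jay
  cod: L=boa, R=emu
  yak: L=ram, R=–
  boa: L=ant, R=–
  emu: L=doe, R=–
  ant: L=–, R=bat
  jay: L=–, R=kit
  doe: L=–, R=–
  bat: L=–, R=–
  ram: L=–, R=–
  kit: L=–, R=owl
  owl: L=–, R=–

cod jay ram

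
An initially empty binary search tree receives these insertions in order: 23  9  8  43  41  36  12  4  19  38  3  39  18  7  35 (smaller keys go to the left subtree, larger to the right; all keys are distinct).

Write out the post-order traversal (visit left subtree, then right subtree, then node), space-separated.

3 7 4 8 18 19 12 9 35 39 38 36 41 43 23

23: root
9: left child of 23 (depth 1)
8: left child of 9 (depth 2)
43: right child of 23 (depth 1)
41: left child of 43 (depth 2)
36: left child of 41 (depth 3)
12: right child of 9 (depth 2)
4: left child of 8 (depth 3)
19: right child of 12 (depth 3)
38: right child of 36 (depth 4)
3: left child of 4 (depth 4)
39: right child of 38 (depth 5)
18: left child of 19 (depth 4)
7: right child of 4 (depth 4)
35: left child of 36 (depth 4)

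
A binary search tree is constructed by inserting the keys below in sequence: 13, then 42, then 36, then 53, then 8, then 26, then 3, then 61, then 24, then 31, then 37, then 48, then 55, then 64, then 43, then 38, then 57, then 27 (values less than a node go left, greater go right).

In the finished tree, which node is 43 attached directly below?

48

Insert 13: tree is empty, so 13 becomes the root.
Insert 42: 42 > 13 → go right. Place as right child of 13.
Insert 36: 36 > 13 → go right; 36 < 42 → go left. Place as left child of 42.
Insert 53: 53 > 13 → go right; 53 > 42 → go right. Place as right child of 42.
Insert 8: 8 < 13 → go left. Place as left child of 13.
Insert 26: 26 > 13 → go right; 26 < 42 → go left; 26 < 36 → go left. Place as left child of 36.
Insert 3: 3 < 13 → go left; 3 < 8 → go left. Place as left child of 8.
Insert 61: 61 > 13 → go right; 61 > 42 → go right; 61 > 53 → go right. Place as right child of 53.
Insert 24: 24 > 13 → go right; 24 < 42 → go left; 24 < 36 → go left; 24 < 26 → go left. Place as left child of 26.
Insert 31: 31 > 13 → go right; 31 < 42 → go left; 31 < 36 → go left; 31 > 26 → go right. Place as right child of 26.
Insert 37: 37 > 13 → go right; 37 < 42 → go left; 37 > 36 → go right. Place as right child of 36.
Insert 48: 48 > 13 → go right; 48 > 42 → go right; 48 < 53 → go left. Place as left child of 53.
Insert 55: 55 > 13 → go right; 55 > 42 → go right; 55 > 53 → go right; 55 < 61 → go left. Place as left child of 61.
Insert 64: 64 > 13 → go right; 64 > 42 → go right; 64 > 53 → go right; 64 > 61 → go right. Place as right child of 61.
Insert 43: 43 > 13 → go right; 43 > 42 → go right; 43 < 53 → go left; 43 < 48 → go left. Place as left child of 48.
Insert 38: 38 > 13 → go right; 38 < 42 → go left; 38 > 36 → go right; 38 > 37 → go right. Place as right child of 37.
Insert 57: 57 > 13 → go right; 57 > 42 → go right; 57 > 53 → go right; 57 < 61 → go left; 57 > 55 → go right. Place as right child of 55.
Insert 27: 27 > 13 → go right; 27 < 42 → go left; 27 < 36 → go left; 27 > 26 → go right; 27 < 31 → go left. Place as left child of 31.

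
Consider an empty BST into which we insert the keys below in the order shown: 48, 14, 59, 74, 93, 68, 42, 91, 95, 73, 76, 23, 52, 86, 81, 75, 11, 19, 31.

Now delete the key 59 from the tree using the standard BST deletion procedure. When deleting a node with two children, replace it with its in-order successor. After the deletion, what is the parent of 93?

Insert 48: tree is empty, so 48 becomes the root.
Insert 14: 14 < 48 → go left. Place as left child of 48.
Insert 59: 59 > 48 → go right. Place as right child of 48.
Insert 74: 74 > 48 → go right; 74 > 59 → go right. Place as right child of 59.
Insert 93: 93 > 48 → go right; 93 > 59 → go right; 93 > 74 → go right. Place as right child of 74.
Insert 68: 68 > 48 → go right; 68 > 59 → go right; 68 < 74 → go left. Place as left child of 74.
Insert 42: 42 < 48 → go left; 42 > 14 → go right. Place as right child of 14.
Insert 91: 91 > 48 → go right; 91 > 59 → go right; 91 > 74 → go right; 91 < 93 → go left. Place as left child of 93.
Insert 95: 95 > 48 → go right; 95 > 59 → go right; 95 > 74 → go right; 95 > 93 → go right. Place as right child of 93.
Insert 73: 73 > 48 → go right; 73 > 59 → go right; 73 < 74 → go left; 73 > 68 → go right. Place as right child of 68.
Insert 76: 76 > 48 → go right; 76 > 59 → go right; 76 > 74 → go right; 76 < 93 → go left; 76 < 91 → go left. Place as left child of 91.
Insert 23: 23 < 48 → go left; 23 > 14 → go right; 23 < 42 → go left. Place as left child of 42.
Insert 52: 52 > 48 → go right; 52 < 59 → go left. Place as left child of 59.
Insert 86: 86 > 48 → go right; 86 > 59 → go right; 86 > 74 → go right; 86 < 93 → go left; 86 < 91 → go left; 86 > 76 → go right. Place as right child of 76.
Insert 81: 81 > 48 → go right; 81 > 59 → go right; 81 > 74 → go right; 81 < 93 → go left; 81 < 91 → go left; 81 > 76 → go right; 81 < 86 → go left. Place as left child of 86.
Insert 75: 75 > 48 → go right; 75 > 59 → go right; 75 > 74 → go right; 75 < 93 → go left; 75 < 91 → go left; 75 < 76 → go left. Place as left child of 76.
Insert 11: 11 < 48 → go left; 11 < 14 → go left. Place as left child of 14.
Insert 19: 19 < 48 → go left; 19 > 14 → go right; 19 < 42 → go left; 19 < 23 → go left. Place as left child of 23.
Insert 31: 31 < 48 → go left; 31 > 14 → go right; 31 < 42 → go left; 31 > 23 → go right. Place as right child of 23.

Delete 59 (two children — replace with in-order successor).
After deletion, 93's parent is 74.

74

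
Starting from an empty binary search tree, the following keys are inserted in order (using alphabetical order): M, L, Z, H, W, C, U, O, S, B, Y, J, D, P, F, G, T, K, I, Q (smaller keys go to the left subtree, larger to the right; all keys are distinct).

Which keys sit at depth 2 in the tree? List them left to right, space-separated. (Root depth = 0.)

H W

Resulting structure (node: left, right):
  M: L=L, R=Z
  L: L=H, R=–
  Z: L=W, R=–
  H: L=C, R=J
  W: L=U, R=Y
  C: L=B, R=D
  U: L=O, R=–
  O: L=–, R=S
  S: L=P, R=T
  B: L=–, R=–
  Y: L=–, R=–
  J: L=I, R=K
  D: L=–, R=F
  P: L=–, R=Q
  F: L=–, R=G
  G: L=–, R=–
  T: L=–, R=–
  K: L=–, R=–
  I: L=–, R=–
  Q: L=–, R=–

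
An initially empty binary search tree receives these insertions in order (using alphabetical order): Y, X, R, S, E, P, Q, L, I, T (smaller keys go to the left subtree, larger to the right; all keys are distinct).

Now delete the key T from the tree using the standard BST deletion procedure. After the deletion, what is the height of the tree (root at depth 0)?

6

Y: root
X: left child of Y (depth 1)
R: left child of X (depth 2)
S: right child of R (depth 3)
E: left child of R (depth 3)
P: right child of E (depth 4)
Q: right child of P (depth 5)
L: left child of P (depth 5)
I: left child of L (depth 6)
T: right child of S (depth 4)

Delete T (at most one child — splice it out).
After deletion, deepest node is I at depth 6.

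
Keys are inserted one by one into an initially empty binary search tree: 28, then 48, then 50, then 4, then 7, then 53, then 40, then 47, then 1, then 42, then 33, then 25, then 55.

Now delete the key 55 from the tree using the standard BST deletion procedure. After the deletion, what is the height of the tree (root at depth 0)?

Insert 28: tree is empty, so 28 becomes the root.
Insert 48: 48 > 28 → go right. Place as right child of 28.
Insert 50: 50 > 28 → go right; 50 > 48 → go right. Place as right child of 48.
Insert 4: 4 < 28 → go left. Place as left child of 28.
Insert 7: 7 < 28 → go left; 7 > 4 → go right. Place as right child of 4.
Insert 53: 53 > 28 → go right; 53 > 48 → go right; 53 > 50 → go right. Place as right child of 50.
Insert 40: 40 > 28 → go right; 40 < 48 → go left. Place as left child of 48.
Insert 47: 47 > 28 → go right; 47 < 48 → go left; 47 > 40 → go right. Place as right child of 40.
Insert 1: 1 < 28 → go left; 1 < 4 → go left. Place as left child of 4.
Insert 42: 42 > 28 → go right; 42 < 48 → go left; 42 > 40 → go right; 42 < 47 → go left. Place as left child of 47.
Insert 33: 33 > 28 → go right; 33 < 48 → go left; 33 < 40 → go left. Place as left child of 40.
Insert 25: 25 < 28 → go left; 25 > 4 → go right; 25 > 7 → go right. Place as right child of 7.
Insert 55: 55 > 28 → go right; 55 > 48 → go right; 55 > 50 → go right; 55 > 53 → go right. Place as right child of 53.

Delete 55 (at most one child — splice it out).
After deletion, deepest node is 42 at depth 4.

4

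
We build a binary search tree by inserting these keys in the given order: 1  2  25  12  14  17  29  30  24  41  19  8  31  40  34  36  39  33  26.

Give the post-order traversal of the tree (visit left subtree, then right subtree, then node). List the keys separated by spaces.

1: root
2: right child of 1 (depth 1)
25: right child of 2 (depth 2)
12: left child of 25 (depth 3)
14: right child of 12 (depth 4)
17: right child of 14 (depth 5)
29: right child of 25 (depth 3)
30: right child of 29 (depth 4)
24: right child of 17 (depth 6)
41: right child of 30 (depth 5)
19: left child of 24 (depth 7)
8: left child of 12 (depth 4)
31: left child of 41 (depth 6)
40: right child of 31 (depth 7)
34: left child of 40 (depth 8)
36: right child of 34 (depth 9)
39: right child of 36 (depth 10)
33: left child of 34 (depth 9)
26: left child of 29 (depth 4)

8 19 24 17 14 12 26 33 39 36 34 40 31 41 30 29 25 2 1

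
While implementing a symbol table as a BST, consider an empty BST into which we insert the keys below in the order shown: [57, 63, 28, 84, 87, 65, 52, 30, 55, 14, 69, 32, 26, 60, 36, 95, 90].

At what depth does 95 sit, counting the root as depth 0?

4

Insert 57: tree is empty, so 57 becomes the root.
Insert 63: 63 > 57 → go right. Place as right child of 57.
Insert 28: 28 < 57 → go left. Place as left child of 57.
Insert 84: 84 > 57 → go right; 84 > 63 → go right. Place as right child of 63.
Insert 87: 87 > 57 → go right; 87 > 63 → go right; 87 > 84 → go right. Place as right child of 84.
Insert 65: 65 > 57 → go right; 65 > 63 → go right; 65 < 84 → go left. Place as left child of 84.
Insert 52: 52 < 57 → go left; 52 > 28 → go right. Place as right child of 28.
Insert 30: 30 < 57 → go left; 30 > 28 → go right; 30 < 52 → go left. Place as left child of 52.
Insert 55: 55 < 57 → go left; 55 > 28 → go right; 55 > 52 → go right. Place as right child of 52.
Insert 14: 14 < 57 → go left; 14 < 28 → go left. Place as left child of 28.
Insert 69: 69 > 57 → go right; 69 > 63 → go right; 69 < 84 → go left; 69 > 65 → go right. Place as right child of 65.
Insert 32: 32 < 57 → go left; 32 > 28 → go right; 32 < 52 → go left; 32 > 30 → go right. Place as right child of 30.
Insert 26: 26 < 57 → go left; 26 < 28 → go left; 26 > 14 → go right. Place as right child of 14.
Insert 60: 60 > 57 → go right; 60 < 63 → go left. Place as left child of 63.
Insert 36: 36 < 57 → go left; 36 > 28 → go right; 36 < 52 → go left; 36 > 30 → go right; 36 > 32 → go right. Place as right child of 32.
Insert 95: 95 > 57 → go right; 95 > 63 → go right; 95 > 84 → go right; 95 > 87 → go right. Place as right child of 87.
Insert 90: 90 > 57 → go right; 90 > 63 → go right; 90 > 84 → go right; 90 > 87 → go right; 90 < 95 → go left. Place as left child of 95.

Path to 95: 57 → 63 → 84 → 87 → 95, which is 4 edges.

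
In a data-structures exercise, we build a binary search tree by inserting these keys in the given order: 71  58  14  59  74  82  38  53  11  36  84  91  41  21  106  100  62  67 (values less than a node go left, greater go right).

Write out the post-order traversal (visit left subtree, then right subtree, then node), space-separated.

71: root
58: left child of 71 (depth 1)
14: left child of 58 (depth 2)
59: right child of 58 (depth 2)
74: right child of 71 (depth 1)
82: right child of 74 (depth 2)
38: right child of 14 (depth 3)
53: right child of 38 (depth 4)
11: left child of 14 (depth 3)
36: left child of 38 (depth 4)
84: right child of 82 (depth 3)
91: right child of 84 (depth 4)
41: left child of 53 (depth 5)
21: left child of 36 (depth 5)
106: right child of 91 (depth 5)
100: left child of 106 (depth 6)
62: right child of 59 (depth 3)
67: right child of 62 (depth 4)

11 21 36 41 53 38 14 67 62 59 58 100 106 91 84 82 74 71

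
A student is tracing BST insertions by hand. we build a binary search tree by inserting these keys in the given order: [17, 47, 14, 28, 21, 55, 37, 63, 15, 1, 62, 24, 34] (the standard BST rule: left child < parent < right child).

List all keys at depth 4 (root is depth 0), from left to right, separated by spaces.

24 34 62

Insert 17: tree is empty, so 17 becomes the root.
Insert 47: 47 > 17 → go right. Place as right child of 17.
Insert 14: 14 < 17 → go left. Place as left child of 17.
Insert 28: 28 > 17 → go right; 28 < 47 → go left. Place as left child of 47.
Insert 21: 21 > 17 → go right; 21 < 47 → go left; 21 < 28 → go left. Place as left child of 28.
Insert 55: 55 > 17 → go right; 55 > 47 → go right. Place as right child of 47.
Insert 37: 37 > 17 → go right; 37 < 47 → go left; 37 > 28 → go right. Place as right child of 28.
Insert 63: 63 > 17 → go right; 63 > 47 → go right; 63 > 55 → go right. Place as right child of 55.
Insert 15: 15 < 17 → go left; 15 > 14 → go right. Place as right child of 14.
Insert 1: 1 < 17 → go left; 1 < 14 → go left. Place as left child of 14.
Insert 62: 62 > 17 → go right; 62 > 47 → go right; 62 > 55 → go right; 62 < 63 → go left. Place as left child of 63.
Insert 24: 24 > 17 → go right; 24 < 47 → go left; 24 < 28 → go left; 24 > 21 → go right. Place as right child of 21.
Insert 34: 34 > 17 → go right; 34 < 47 → go left; 34 > 28 → go right; 34 < 37 → go left. Place as left child of 37.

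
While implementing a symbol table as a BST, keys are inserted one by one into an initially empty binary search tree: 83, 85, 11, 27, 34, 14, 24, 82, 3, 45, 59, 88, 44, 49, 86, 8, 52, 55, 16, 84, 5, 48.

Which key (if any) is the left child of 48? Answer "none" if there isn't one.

Insert 83: tree is empty, so 83 becomes the root.
Insert 85: 85 > 83 → go right. Place as right child of 83.
Insert 11: 11 < 83 → go left. Place as left child of 83.
Insert 27: 27 < 83 → go left; 27 > 11 → go right. Place as right child of 11.
Insert 34: 34 < 83 → go left; 34 > 11 → go right; 34 > 27 → go right. Place as right child of 27.
Insert 14: 14 < 83 → go left; 14 > 11 → go right; 14 < 27 → go left. Place as left child of 27.
Insert 24: 24 < 83 → go left; 24 > 11 → go right; 24 < 27 → go left; 24 > 14 → go right. Place as right child of 14.
Insert 82: 82 < 83 → go left; 82 > 11 → go right; 82 > 27 → go right; 82 > 34 → go right. Place as right child of 34.
Insert 3: 3 < 83 → go left; 3 < 11 → go left. Place as left child of 11.
Insert 45: 45 < 83 → go left; 45 > 11 → go right; 45 > 27 → go right; 45 > 34 → go right; 45 < 82 → go left. Place as left child of 82.
Insert 59: 59 < 83 → go left; 59 > 11 → go right; 59 > 27 → go right; 59 > 34 → go right; 59 < 82 → go left; 59 > 45 → go right. Place as right child of 45.
Insert 88: 88 > 83 → go right; 88 > 85 → go right. Place as right child of 85.
Insert 44: 44 < 83 → go left; 44 > 11 → go right; 44 > 27 → go right; 44 > 34 → go right; 44 < 82 → go left; 44 < 45 → go left. Place as left child of 45.
Insert 49: 49 < 83 → go left; 49 > 11 → go right; 49 > 27 → go right; 49 > 34 → go right; 49 < 82 → go left; 49 > 45 → go right; 49 < 59 → go left. Place as left child of 59.
Insert 86: 86 > 83 → go right; 86 > 85 → go right; 86 < 88 → go left. Place as left child of 88.
Insert 8: 8 < 83 → go left; 8 < 11 → go left; 8 > 3 → go right. Place as right child of 3.
Insert 52: 52 < 83 → go left; 52 > 11 → go right; 52 > 27 → go right; 52 > 34 → go right; 52 < 82 → go left; 52 > 45 → go right; 52 < 59 → go left; 52 > 49 → go right. Place as right child of 49.
Insert 55: 55 < 83 → go left; 55 > 11 → go right; 55 > 27 → go right; 55 > 34 → go right; 55 < 82 → go left; 55 > 45 → go right; 55 < 59 → go left; 55 > 49 → go right; 55 > 52 → go right. Place as right child of 52.
Insert 16: 16 < 83 → go left; 16 > 11 → go right; 16 < 27 → go left; 16 > 14 → go right; 16 < 24 → go left. Place as left child of 24.
Insert 84: 84 > 83 → go right; 84 < 85 → go left. Place as left child of 85.
Insert 5: 5 < 83 → go left; 5 < 11 → go left; 5 > 3 → go right; 5 < 8 → go left. Place as left child of 8.
Insert 48: 48 < 83 → go left; 48 > 11 → go right; 48 > 27 → go right; 48 > 34 → go right; 48 < 82 → go left; 48 > 45 → go right; 48 < 59 → go left; 48 < 49 → go left. Place as left child of 49.

none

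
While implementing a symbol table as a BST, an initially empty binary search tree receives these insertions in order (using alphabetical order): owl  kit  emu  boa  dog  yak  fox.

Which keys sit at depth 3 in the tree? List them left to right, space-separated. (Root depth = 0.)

owl: root
kit: left child of owl (depth 1)
emu: left child of kit (depth 2)
boa: left child of emu (depth 3)
dog: right child of boa (depth 4)
yak: right child of owl (depth 1)
fox: right child of emu (depth 3)

boa fox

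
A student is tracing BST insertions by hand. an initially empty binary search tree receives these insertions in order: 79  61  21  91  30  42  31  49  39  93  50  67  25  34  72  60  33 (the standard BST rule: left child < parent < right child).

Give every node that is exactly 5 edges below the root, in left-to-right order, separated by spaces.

Insert 79: tree is empty, so 79 becomes the root.
Insert 61: 61 < 79 → go left. Place as left child of 79.
Insert 21: 21 < 79 → go left; 21 < 61 → go left. Place as left child of 61.
Insert 91: 91 > 79 → go right. Place as right child of 79.
Insert 30: 30 < 79 → go left; 30 < 61 → go left; 30 > 21 → go right. Place as right child of 21.
Insert 42: 42 < 79 → go left; 42 < 61 → go left; 42 > 21 → go right; 42 > 30 → go right. Place as right child of 30.
Insert 31: 31 < 79 → go left; 31 < 61 → go left; 31 > 21 → go right; 31 > 30 → go right; 31 < 42 → go left. Place as left child of 42.
Insert 49: 49 < 79 → go left; 49 < 61 → go left; 49 > 21 → go right; 49 > 30 → go right; 49 > 42 → go right. Place as right child of 42.
Insert 39: 39 < 79 → go left; 39 < 61 → go left; 39 > 21 → go right; 39 > 30 → go right; 39 < 42 → go left; 39 > 31 → go right. Place as right child of 31.
Insert 93: 93 > 79 → go right; 93 > 91 → go right. Place as right child of 91.
Insert 50: 50 < 79 → go left; 50 < 61 → go left; 50 > 21 → go right; 50 > 30 → go right; 50 > 42 → go right; 50 > 49 → go right. Place as right child of 49.
Insert 67: 67 < 79 → go left; 67 > 61 → go right. Place as right child of 61.
Insert 25: 25 < 79 → go left; 25 < 61 → go left; 25 > 21 → go right; 25 < 30 → go left. Place as left child of 30.
Insert 34: 34 < 79 → go left; 34 < 61 → go left; 34 > 21 → go right; 34 > 30 → go right; 34 < 42 → go left; 34 > 31 → go right; 34 < 39 → go left. Place as left child of 39.
Insert 72: 72 < 79 → go left; 72 > 61 → go right; 72 > 67 → go right. Place as right child of 67.
Insert 60: 60 < 79 → go left; 60 < 61 → go left; 60 > 21 → go right; 60 > 30 → go right; 60 > 42 → go right; 60 > 49 → go right; 60 > 50 → go right. Place as right child of 50.
Insert 33: 33 < 79 → go left; 33 < 61 → go left; 33 > 21 → go right; 33 > 30 → go right; 33 < 42 → go left; 33 > 31 → go right; 33 < 39 → go left; 33 < 34 → go left. Place as left child of 34.

31 49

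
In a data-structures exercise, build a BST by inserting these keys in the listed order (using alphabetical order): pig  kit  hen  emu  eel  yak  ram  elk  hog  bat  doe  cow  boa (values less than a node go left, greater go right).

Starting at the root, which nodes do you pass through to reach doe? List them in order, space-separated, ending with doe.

pig kit hen emu eel bat doe

pig: root
kit: left child of pig (depth 1)
hen: left child of kit (depth 2)
emu: left child of hen (depth 3)
eel: left child of emu (depth 4)
yak: right child of pig (depth 1)
ram: left child of yak (depth 2)
elk: right child of eel (depth 5)
hog: right child of hen (depth 3)
bat: left child of eel (depth 5)
doe: right child of bat (depth 6)
cow: left child of doe (depth 7)
boa: left child of cow (depth 8)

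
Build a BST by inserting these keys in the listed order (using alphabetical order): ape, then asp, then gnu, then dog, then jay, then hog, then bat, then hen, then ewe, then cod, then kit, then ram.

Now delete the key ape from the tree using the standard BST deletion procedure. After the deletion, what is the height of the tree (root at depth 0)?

Insert ape: tree is empty, so ape becomes the root.
Insert asp: asp > ape → go right. Place as right child of ape.
Insert gnu: gnu > ape → go right; gnu > asp → go right. Place as right child of asp.
Insert dog: dog > ape → go right; dog > asp → go right; dog < gnu → go left. Place as left child of gnu.
Insert jay: jay > ape → go right; jay > asp → go right; jay > gnu → go right. Place as right child of gnu.
Insert hog: hog > ape → go right; hog > asp → go right; hog > gnu → go right; hog < jay → go left. Place as left child of jay.
Insert bat: bat > ape → go right; bat > asp → go right; bat < gnu → go left; bat < dog → go left. Place as left child of dog.
Insert hen: hen > ape → go right; hen > asp → go right; hen > gnu → go right; hen < jay → go left; hen < hog → go left. Place as left child of hog.
Insert ewe: ewe > ape → go right; ewe > asp → go right; ewe < gnu → go left; ewe > dog → go right. Place as right child of dog.
Insert cod: cod > ape → go right; cod > asp → go right; cod < gnu → go left; cod < dog → go left; cod > bat → go right. Place as right child of bat.
Insert kit: kit > ape → go right; kit > asp → go right; kit > gnu → go right; kit > jay → go right. Place as right child of jay.
Insert ram: ram > ape → go right; ram > asp → go right; ram > gnu → go right; ram > jay → go right; ram > kit → go right. Place as right child of kit.

Delete ape (at most one child — splice it out).
After deletion, deepest node is hen at depth 4.

4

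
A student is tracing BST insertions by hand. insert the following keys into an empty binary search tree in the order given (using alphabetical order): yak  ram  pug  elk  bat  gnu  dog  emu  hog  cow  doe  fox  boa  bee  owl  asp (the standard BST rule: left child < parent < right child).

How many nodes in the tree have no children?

Insert yak: tree is empty, so yak becomes the root.
Insert ram: ram < yak → go left. Place as left child of yak.
Insert pug: pug < yak → go left; pug < ram → go left. Place as left child of ram.
Insert elk: elk < yak → go left; elk < ram → go left; elk < pug → go left. Place as left child of pug.
Insert bat: bat < yak → go left; bat < ram → go left; bat < pug → go left; bat < elk → go left. Place as left child of elk.
Insert gnu: gnu < yak → go left; gnu < ram → go left; gnu < pug → go left; gnu > elk → go right. Place as right child of elk.
Insert dog: dog < yak → go left; dog < ram → go left; dog < pug → go left; dog < elk → go left; dog > bat → go right. Place as right child of bat.
Insert emu: emu < yak → go left; emu < ram → go left; emu < pug → go left; emu > elk → go right; emu < gnu → go left. Place as left child of gnu.
Insert hog: hog < yak → go left; hog < ram → go left; hog < pug → go left; hog > elk → go right; hog > gnu → go right. Place as right child of gnu.
Insert cow: cow < yak → go left; cow < ram → go left; cow < pug → go left; cow < elk → go left; cow > bat → go right; cow < dog → go left. Place as left child of dog.
Insert doe: doe < yak → go left; doe < ram → go left; doe < pug → go left; doe < elk → go left; doe > bat → go right; doe < dog → go left; doe > cow → go right. Place as right child of cow.
Insert fox: fox < yak → go left; fox < ram → go left; fox < pug → go left; fox > elk → go right; fox < gnu → go left; fox > emu → go right. Place as right child of emu.
Insert boa: boa < yak → go left; boa < ram → go left; boa < pug → go left; boa < elk → go left; boa > bat → go right; boa < dog → go left; boa < cow → go left. Place as left child of cow.
Insert bee: bee < yak → go left; bee < ram → go left; bee < pug → go left; bee < elk → go left; bee > bat → go right; bee < dog → go left; bee < cow → go left; bee < boa → go left. Place as left child of boa.
Insert owl: owl < yak → go left; owl < ram → go left; owl < pug → go left; owl > elk → go right; owl > gnu → go right; owl > hog → go right. Place as right child of hog.
Insert asp: asp < yak → go left; asp < ram → go left; asp < pug → go left; asp < elk → go left; asp < bat → go left. Place as left child of bat.

Leaves: asp, bee, doe, fox, owl — 5 in total.

5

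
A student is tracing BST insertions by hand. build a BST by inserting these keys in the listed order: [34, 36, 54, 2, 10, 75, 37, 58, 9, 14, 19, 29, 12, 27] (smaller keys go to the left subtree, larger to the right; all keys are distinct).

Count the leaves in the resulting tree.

5

34: root
36: right child of 34 (depth 1)
54: right child of 36 (depth 2)
2: left child of 34 (depth 1)
10: right child of 2 (depth 2)
75: right child of 54 (depth 3)
37: left child of 54 (depth 3)
58: left child of 75 (depth 4)
9: left child of 10 (depth 3)
14: right child of 10 (depth 3)
19: right child of 14 (depth 4)
29: right child of 19 (depth 5)
12: left child of 14 (depth 4)
27: left child of 29 (depth 6)

Leaves: 9, 12, 27, 37, 58 — 5 in total.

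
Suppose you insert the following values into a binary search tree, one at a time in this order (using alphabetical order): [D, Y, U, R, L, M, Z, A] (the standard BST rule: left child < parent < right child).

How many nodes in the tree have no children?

3

Insert D: tree is empty, so D becomes the root.
Insert Y: Y > D → go right. Place as right child of D.
Insert U: U > D → go right; U < Y → go left. Place as left child of Y.
Insert R: R > D → go right; R < Y → go left; R < U → go left. Place as left child of U.
Insert L: L > D → go right; L < Y → go left; L < U → go left; L < R → go left. Place as left child of R.
Insert M: M > D → go right; M < Y → go left; M < U → go left; M < R → go left; M > L → go right. Place as right child of L.
Insert Z: Z > D → go right; Z > Y → go right. Place as right child of Y.
Insert A: A < D → go left. Place as left child of D.

Leaves: A, M, Z — 3 in total.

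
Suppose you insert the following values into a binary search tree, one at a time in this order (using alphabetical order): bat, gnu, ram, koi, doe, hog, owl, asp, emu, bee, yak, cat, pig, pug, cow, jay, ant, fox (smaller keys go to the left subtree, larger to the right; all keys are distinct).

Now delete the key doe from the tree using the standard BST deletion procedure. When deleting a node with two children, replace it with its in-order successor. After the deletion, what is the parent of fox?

Insert bat: tree is empty, so bat becomes the root.
Insert gnu: gnu > bat → go right. Place as right child of bat.
Insert ram: ram > bat → go right; ram > gnu → go right. Place as right child of gnu.
Insert koi: koi > bat → go right; koi > gnu → go right; koi < ram → go left. Place as left child of ram.
Insert doe: doe > bat → go right; doe < gnu → go left. Place as left child of gnu.
Insert hog: hog > bat → go right; hog > gnu → go right; hog < ram → go left; hog < koi → go left. Place as left child of koi.
Insert owl: owl > bat → go right; owl > gnu → go right; owl < ram → go left; owl > koi → go right. Place as right child of koi.
Insert asp: asp < bat → go left. Place as left child of bat.
Insert emu: emu > bat → go right; emu < gnu → go left; emu > doe → go right. Place as right child of doe.
Insert bee: bee > bat → go right; bee < gnu → go left; bee < doe → go left. Place as left child of doe.
Insert yak: yak > bat → go right; yak > gnu → go right; yak > ram → go right. Place as right child of ram.
Insert cat: cat > bat → go right; cat < gnu → go left; cat < doe → go left; cat > bee → go right. Place as right child of bee.
Insert pig: pig > bat → go right; pig > gnu → go right; pig < ram → go left; pig > koi → go right; pig > owl → go right. Place as right child of owl.
Insert pug: pug > bat → go right; pug > gnu → go right; pug < ram → go left; pug > koi → go right; pug > owl → go right; pug > pig → go right. Place as right child of pig.
Insert cow: cow > bat → go right; cow < gnu → go left; cow < doe → go left; cow > bee → go right; cow > cat → go right. Place as right child of cat.
Insert jay: jay > bat → go right; jay > gnu → go right; jay < ram → go left; jay < koi → go left; jay > hog → go right. Place as right child of hog.
Insert ant: ant < bat → go left; ant < asp → go left. Place as left child of asp.
Insert fox: fox > bat → go right; fox < gnu → go left; fox > doe → go right; fox > emu → go right. Place as right child of emu.

Delete doe (two children — replace with in-order successor).
After deletion, fox's parent is emu.

emu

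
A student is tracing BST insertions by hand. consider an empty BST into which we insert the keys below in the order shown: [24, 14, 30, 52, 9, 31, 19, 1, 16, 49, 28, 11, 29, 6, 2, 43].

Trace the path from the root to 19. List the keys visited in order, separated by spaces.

Insert 24: tree is empty, so 24 becomes the root.
Insert 14: 14 < 24 → go left. Place as left child of 24.
Insert 30: 30 > 24 → go right. Place as right child of 24.
Insert 52: 52 > 24 → go right; 52 > 30 → go right. Place as right child of 30.
Insert 9: 9 < 24 → go left; 9 < 14 → go left. Place as left child of 14.
Insert 31: 31 > 24 → go right; 31 > 30 → go right; 31 < 52 → go left. Place as left child of 52.
Insert 19: 19 < 24 → go left; 19 > 14 → go right. Place as right child of 14.
Insert 1: 1 < 24 → go left; 1 < 14 → go left; 1 < 9 → go left. Place as left child of 9.
Insert 16: 16 < 24 → go left; 16 > 14 → go right; 16 < 19 → go left. Place as left child of 19.
Insert 49: 49 > 24 → go right; 49 > 30 → go right; 49 < 52 → go left; 49 > 31 → go right. Place as right child of 31.
Insert 28: 28 > 24 → go right; 28 < 30 → go left. Place as left child of 30.
Insert 11: 11 < 24 → go left; 11 < 14 → go left; 11 > 9 → go right. Place as right child of 9.
Insert 29: 29 > 24 → go right; 29 < 30 → go left; 29 > 28 → go right. Place as right child of 28.
Insert 6: 6 < 24 → go left; 6 < 14 → go left; 6 < 9 → go left; 6 > 1 → go right. Place as right child of 1.
Insert 2: 2 < 24 → go left; 2 < 14 → go left; 2 < 9 → go left; 2 > 1 → go right; 2 < 6 → go left. Place as left child of 6.
Insert 43: 43 > 24 → go right; 43 > 30 → go right; 43 < 52 → go left; 43 > 31 → go right; 43 < 49 → go left. Place as left child of 49.

24 14 19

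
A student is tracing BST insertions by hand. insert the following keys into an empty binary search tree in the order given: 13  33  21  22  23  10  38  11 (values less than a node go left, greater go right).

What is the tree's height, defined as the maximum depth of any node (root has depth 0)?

4

13: root
33: right child of 13 (depth 1)
21: left child of 33 (depth 2)
22: right child of 21 (depth 3)
23: right child of 22 (depth 4)
10: left child of 13 (depth 1)
38: right child of 33 (depth 2)
11: right child of 10 (depth 2)

The deepest node is 23 at depth 4.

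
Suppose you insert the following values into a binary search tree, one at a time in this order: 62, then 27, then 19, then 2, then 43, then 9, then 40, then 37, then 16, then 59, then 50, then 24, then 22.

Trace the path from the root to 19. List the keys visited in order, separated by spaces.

62 27 19

62: root
27: left child of 62 (depth 1)
19: left child of 27 (depth 2)
2: left child of 19 (depth 3)
43: right child of 27 (depth 2)
9: right child of 2 (depth 4)
40: left child of 43 (depth 3)
37: left child of 40 (depth 4)
16: right child of 9 (depth 5)
59: right child of 43 (depth 3)
50: left child of 59 (depth 4)
24: right child of 19 (depth 3)
22: left child of 24 (depth 4)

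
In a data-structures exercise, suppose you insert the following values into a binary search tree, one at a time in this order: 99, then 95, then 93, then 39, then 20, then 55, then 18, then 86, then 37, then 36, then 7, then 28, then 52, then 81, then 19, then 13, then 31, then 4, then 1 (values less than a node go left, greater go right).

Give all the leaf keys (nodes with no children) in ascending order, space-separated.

99: root
95: left child of 99 (depth 1)
93: left child of 95 (depth 2)
39: left child of 93 (depth 3)
20: left child of 39 (depth 4)
55: right child of 39 (depth 4)
18: left child of 20 (depth 5)
86: right child of 55 (depth 5)
37: right child of 20 (depth 5)
36: left child of 37 (depth 6)
7: left child of 18 (depth 6)
28: left child of 36 (depth 7)
52: left child of 55 (depth 5)
81: left child of 86 (depth 6)
19: right child of 18 (depth 6)
13: right child of 7 (depth 7)
31: right child of 28 (depth 8)
4: left child of 7 (depth 7)
1: left child of 4 (depth 8)

1 13 19 31 52 81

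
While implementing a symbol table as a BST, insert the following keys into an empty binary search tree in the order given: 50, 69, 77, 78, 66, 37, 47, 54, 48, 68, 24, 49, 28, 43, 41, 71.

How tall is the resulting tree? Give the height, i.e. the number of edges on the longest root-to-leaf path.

4

50: root
69: right child of 50 (depth 1)
77: right child of 69 (depth 2)
78: right child of 77 (depth 3)
66: left child of 69 (depth 2)
37: left child of 50 (depth 1)
47: right child of 37 (depth 2)
54: left child of 66 (depth 3)
48: right child of 47 (depth 3)
68: right child of 66 (depth 3)
24: left child of 37 (depth 2)
49: right child of 48 (depth 4)
28: right child of 24 (depth 3)
43: left child of 47 (depth 3)
41: left child of 43 (depth 4)
71: left child of 77 (depth 3)

The deepest node is 49 at depth 4.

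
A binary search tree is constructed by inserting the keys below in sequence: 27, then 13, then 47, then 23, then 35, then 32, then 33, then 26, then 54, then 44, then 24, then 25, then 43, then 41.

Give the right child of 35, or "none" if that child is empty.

44

Insert 27: tree is empty, so 27 becomes the root.
Insert 13: 13 < 27 → go left. Place as left child of 27.
Insert 47: 47 > 27 → go right. Place as right child of 27.
Insert 23: 23 < 27 → go left; 23 > 13 → go right. Place as right child of 13.
Insert 35: 35 > 27 → go right; 35 < 47 → go left. Place as left child of 47.
Insert 32: 32 > 27 → go right; 32 < 47 → go left; 32 < 35 → go left. Place as left child of 35.
Insert 33: 33 > 27 → go right; 33 < 47 → go left; 33 < 35 → go left; 33 > 32 → go right. Place as right child of 32.
Insert 26: 26 < 27 → go left; 26 > 13 → go right; 26 > 23 → go right. Place as right child of 23.
Insert 54: 54 > 27 → go right; 54 > 47 → go right. Place as right child of 47.
Insert 44: 44 > 27 → go right; 44 < 47 → go left; 44 > 35 → go right. Place as right child of 35.
Insert 24: 24 < 27 → go left; 24 > 13 → go right; 24 > 23 → go right; 24 < 26 → go left. Place as left child of 26.
Insert 25: 25 < 27 → go left; 25 > 13 → go right; 25 > 23 → go right; 25 < 26 → go left; 25 > 24 → go right. Place as right child of 24.
Insert 43: 43 > 27 → go right; 43 < 47 → go left; 43 > 35 → go right; 43 < 44 → go left. Place as left child of 44.
Insert 41: 41 > 27 → go right; 41 < 47 → go left; 41 > 35 → go right; 41 < 44 → go left; 41 < 43 → go left. Place as left child of 43.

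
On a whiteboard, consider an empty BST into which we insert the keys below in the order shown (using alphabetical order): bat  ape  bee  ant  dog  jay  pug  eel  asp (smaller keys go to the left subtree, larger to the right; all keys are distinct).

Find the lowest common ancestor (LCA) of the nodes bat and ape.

bat

bat: root
ape: left child of bat (depth 1)
bee: right child of bat (depth 1)
ant: left child of ape (depth 2)
dog: right child of bee (depth 2)
jay: right child of dog (depth 3)
pug: right child of jay (depth 4)
eel: left child of jay (depth 4)
asp: right child of ape (depth 2)

Path to bat: bat
Path to ape: bat → ape
bat lies on both paths and is an ancestor of the other node.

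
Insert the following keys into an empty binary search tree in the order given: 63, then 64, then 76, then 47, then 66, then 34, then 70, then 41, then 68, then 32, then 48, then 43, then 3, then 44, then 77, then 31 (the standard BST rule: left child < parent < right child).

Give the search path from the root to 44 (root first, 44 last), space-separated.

63 47 34 41 43 44

Insert 63: tree is empty, so 63 becomes the root.
Insert 64: 64 > 63 → go right. Place as right child of 63.
Insert 76: 76 > 63 → go right; 76 > 64 → go right. Place as right child of 64.
Insert 47: 47 < 63 → go left. Place as left child of 63.
Insert 66: 66 > 63 → go right; 66 > 64 → go right; 66 < 76 → go left. Place as left child of 76.
Insert 34: 34 < 63 → go left; 34 < 47 → go left. Place as left child of 47.
Insert 70: 70 > 63 → go right; 70 > 64 → go right; 70 < 76 → go left; 70 > 66 → go right. Place as right child of 66.
Insert 41: 41 < 63 → go left; 41 < 47 → go left; 41 > 34 → go right. Place as right child of 34.
Insert 68: 68 > 63 → go right; 68 > 64 → go right; 68 < 76 → go left; 68 > 66 → go right; 68 < 70 → go left. Place as left child of 70.
Insert 32: 32 < 63 → go left; 32 < 47 → go left; 32 < 34 → go left. Place as left child of 34.
Insert 48: 48 < 63 → go left; 48 > 47 → go right. Place as right child of 47.
Insert 43: 43 < 63 → go left; 43 < 47 → go left; 43 > 34 → go right; 43 > 41 → go right. Place as right child of 41.
Insert 3: 3 < 63 → go left; 3 < 47 → go left; 3 < 34 → go left; 3 < 32 → go left. Place as left child of 32.
Insert 44: 44 < 63 → go left; 44 < 47 → go left; 44 > 34 → go right; 44 > 41 → go right; 44 > 43 → go right. Place as right child of 43.
Insert 77: 77 > 63 → go right; 77 > 64 → go right; 77 > 76 → go right. Place as right child of 76.
Insert 31: 31 < 63 → go left; 31 < 47 → go left; 31 < 34 → go left; 31 < 32 → go left; 31 > 3 → go right. Place as right child of 3.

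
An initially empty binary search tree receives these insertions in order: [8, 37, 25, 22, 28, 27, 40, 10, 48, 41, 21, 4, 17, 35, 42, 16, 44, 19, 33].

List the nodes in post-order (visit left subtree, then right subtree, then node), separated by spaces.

4 16 19 17 21 10 22 27 33 35 28 25 44 42 41 48 40 37 8

Insert 8: tree is empty, so 8 becomes the root.
Insert 37: 37 > 8 → go right. Place as right child of 8.
Insert 25: 25 > 8 → go right; 25 < 37 → go left. Place as left child of 37.
Insert 22: 22 > 8 → go right; 22 < 37 → go left; 22 < 25 → go left. Place as left child of 25.
Insert 28: 28 > 8 → go right; 28 < 37 → go left; 28 > 25 → go right. Place as right child of 25.
Insert 27: 27 > 8 → go right; 27 < 37 → go left; 27 > 25 → go right; 27 < 28 → go left. Place as left child of 28.
Insert 40: 40 > 8 → go right; 40 > 37 → go right. Place as right child of 37.
Insert 10: 10 > 8 → go right; 10 < 37 → go left; 10 < 25 → go left; 10 < 22 → go left. Place as left child of 22.
Insert 48: 48 > 8 → go right; 48 > 37 → go right; 48 > 40 → go right. Place as right child of 40.
Insert 41: 41 > 8 → go right; 41 > 37 → go right; 41 > 40 → go right; 41 < 48 → go left. Place as left child of 48.
Insert 21: 21 > 8 → go right; 21 < 37 → go left; 21 < 25 → go left; 21 < 22 → go left; 21 > 10 → go right. Place as right child of 10.
Insert 4: 4 < 8 → go left. Place as left child of 8.
Insert 17: 17 > 8 → go right; 17 < 37 → go left; 17 < 25 → go left; 17 < 22 → go left; 17 > 10 → go right; 17 < 21 → go left. Place as left child of 21.
Insert 35: 35 > 8 → go right; 35 < 37 → go left; 35 > 25 → go right; 35 > 28 → go right. Place as right child of 28.
Insert 42: 42 > 8 → go right; 42 > 37 → go right; 42 > 40 → go right; 42 < 48 → go left; 42 > 41 → go right. Place as right child of 41.
Insert 16: 16 > 8 → go right; 16 < 37 → go left; 16 < 25 → go left; 16 < 22 → go left; 16 > 10 → go right; 16 < 21 → go left; 16 < 17 → go left. Place as left child of 17.
Insert 44: 44 > 8 → go right; 44 > 37 → go right; 44 > 40 → go right; 44 < 48 → go left; 44 > 41 → go right; 44 > 42 → go right. Place as right child of 42.
Insert 19: 19 > 8 → go right; 19 < 37 → go left; 19 < 25 → go left; 19 < 22 → go left; 19 > 10 → go right; 19 < 21 → go left; 19 > 17 → go right. Place as right child of 17.
Insert 33: 33 > 8 → go right; 33 < 37 → go left; 33 > 25 → go right; 33 > 28 → go right; 33 < 35 → go left. Place as left child of 35.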